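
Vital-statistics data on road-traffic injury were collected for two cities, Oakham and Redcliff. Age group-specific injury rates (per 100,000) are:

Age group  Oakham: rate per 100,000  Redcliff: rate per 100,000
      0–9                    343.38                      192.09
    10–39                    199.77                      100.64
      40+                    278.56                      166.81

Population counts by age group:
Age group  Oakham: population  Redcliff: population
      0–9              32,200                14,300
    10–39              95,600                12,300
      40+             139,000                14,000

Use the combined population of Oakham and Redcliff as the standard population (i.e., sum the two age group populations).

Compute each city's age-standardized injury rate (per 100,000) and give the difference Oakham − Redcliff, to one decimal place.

113.3

Combined standard total = 307,400; weights = 0.1513, 0.3510, 0.4977.
Oakham: 0.1513×343.38 + 0.3510×199.77 + 0.4977×278.56 = 260.7093 per 100,000.
Redcliff: 0.1513×192.09 + 0.3510×100.64 + 0.4977×166.81 = 147.4078 per 100,000.
Difference = 260.7093 − 147.4078 = 113.3014.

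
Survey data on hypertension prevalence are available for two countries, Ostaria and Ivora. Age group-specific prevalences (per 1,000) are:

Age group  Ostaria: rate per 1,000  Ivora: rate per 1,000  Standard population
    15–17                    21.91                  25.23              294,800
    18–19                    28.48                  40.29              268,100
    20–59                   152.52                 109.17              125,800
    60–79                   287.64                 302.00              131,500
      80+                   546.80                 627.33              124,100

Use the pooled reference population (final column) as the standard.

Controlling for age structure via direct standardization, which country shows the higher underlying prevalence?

Standard total = 944,300; weights = 0.3122, 0.2839, 0.1332, 0.1393, 0.1314.
Ostaria: 0.3122×21.91 + 0.2839×28.48 + 0.1332×152.52 + 0.1393×287.64 + 0.1314×546.80 = 147.1610 per 1,000.
Ivora: 0.3122×25.23 + 0.2839×40.29 + 0.1332×109.17 + 0.1393×302.00 + 0.1314×627.33 = 158.3584 per 1,000.

Ivora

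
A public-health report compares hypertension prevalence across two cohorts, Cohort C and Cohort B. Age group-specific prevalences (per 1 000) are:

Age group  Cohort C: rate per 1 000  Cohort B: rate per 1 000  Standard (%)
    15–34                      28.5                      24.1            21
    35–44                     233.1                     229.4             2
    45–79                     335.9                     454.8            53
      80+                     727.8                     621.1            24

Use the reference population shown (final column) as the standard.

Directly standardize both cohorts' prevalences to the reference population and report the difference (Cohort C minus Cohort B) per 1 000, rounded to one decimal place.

Standard weights: 0.21, 0.02, 0.53, 0.24.
Cohort C: 0.2100×28.5 + 0.0200×233.1 + 0.5300×335.9 + 0.2400×727.8 = 363.3460 per 1 000.
Cohort B: 0.2100×24.1 + 0.0200×229.4 + 0.5300×454.8 + 0.2400×621.1 = 399.7570 per 1 000.
Difference = 363.3460 − 399.7570 = -36.4110.

-36.4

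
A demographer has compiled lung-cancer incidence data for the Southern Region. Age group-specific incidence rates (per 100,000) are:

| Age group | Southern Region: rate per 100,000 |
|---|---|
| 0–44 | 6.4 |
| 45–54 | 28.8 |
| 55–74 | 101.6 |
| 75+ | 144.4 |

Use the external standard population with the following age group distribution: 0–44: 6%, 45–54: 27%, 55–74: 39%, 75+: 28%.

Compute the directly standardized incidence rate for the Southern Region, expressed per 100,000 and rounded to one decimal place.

88.2

Standard weights: 0.06, 0.27, 0.39, 0.28.
Standardized rate: 0.0600×6.4 + 0.2700×28.8 + 0.3900×101.6 + 0.2800×144.4 = 88.2160 per 100,000.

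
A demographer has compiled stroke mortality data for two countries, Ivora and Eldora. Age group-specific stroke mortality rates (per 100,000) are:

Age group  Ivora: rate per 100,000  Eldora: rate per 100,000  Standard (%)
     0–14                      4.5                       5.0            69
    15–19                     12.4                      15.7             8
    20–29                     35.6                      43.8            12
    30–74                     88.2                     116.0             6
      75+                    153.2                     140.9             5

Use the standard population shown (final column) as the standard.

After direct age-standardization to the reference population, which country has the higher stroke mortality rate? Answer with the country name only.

Eldora

Standard weights: 0.69, 0.08, 0.12, 0.06, 0.05.
Ivora: 0.6900×4.5 + 0.0800×12.4 + 0.1200×35.6 + 0.0600×88.2 + 0.0500×153.2 = 21.3210 per 100,000.
Eldora: 0.6900×5.0 + 0.0800×15.7 + 0.1200×43.8 + 0.0600×116.0 + 0.0500×140.9 = 23.9670 per 100,000.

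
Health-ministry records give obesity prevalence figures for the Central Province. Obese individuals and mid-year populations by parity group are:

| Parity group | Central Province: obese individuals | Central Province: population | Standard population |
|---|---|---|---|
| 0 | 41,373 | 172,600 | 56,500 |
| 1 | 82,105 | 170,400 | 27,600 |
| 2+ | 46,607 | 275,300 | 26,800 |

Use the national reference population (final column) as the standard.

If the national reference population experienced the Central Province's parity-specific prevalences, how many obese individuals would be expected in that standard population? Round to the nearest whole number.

Parity-specific rates per 1,000 for the Central Province: 239.705, 481.837, 169.295.
Expected obese individuals = Σ (standard pop × parity-specific rate ÷ 1,000)
= 56,500×239.705/1,000 + 27,600×481.837/1,000 + 26,800×169.295/1,000
= 13543.31 + 13298.70 + 4537.11 = 31379.12.

31379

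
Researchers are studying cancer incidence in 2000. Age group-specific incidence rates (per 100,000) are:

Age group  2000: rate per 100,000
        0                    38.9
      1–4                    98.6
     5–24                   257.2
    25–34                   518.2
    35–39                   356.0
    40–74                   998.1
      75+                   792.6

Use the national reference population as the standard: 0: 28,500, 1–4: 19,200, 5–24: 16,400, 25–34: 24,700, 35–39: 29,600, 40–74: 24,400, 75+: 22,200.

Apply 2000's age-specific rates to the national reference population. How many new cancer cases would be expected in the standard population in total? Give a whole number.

Expected new cancer cases = Σ (standard pop × age-specific rate ÷ 100,000)
= 28,500×38.9/100,000 + 19,200×98.6/100,000 + 16,400×257.2/100,000 + 24,700×518.2/100,000 + 29,600×356.0/100,000 + 24,400×998.1/100,000 + 22,200×792.6/100,000
= 11.09 + 18.93 + 42.18 + 128.00 + 105.38 + 243.54 + 175.96 = 725.06.

725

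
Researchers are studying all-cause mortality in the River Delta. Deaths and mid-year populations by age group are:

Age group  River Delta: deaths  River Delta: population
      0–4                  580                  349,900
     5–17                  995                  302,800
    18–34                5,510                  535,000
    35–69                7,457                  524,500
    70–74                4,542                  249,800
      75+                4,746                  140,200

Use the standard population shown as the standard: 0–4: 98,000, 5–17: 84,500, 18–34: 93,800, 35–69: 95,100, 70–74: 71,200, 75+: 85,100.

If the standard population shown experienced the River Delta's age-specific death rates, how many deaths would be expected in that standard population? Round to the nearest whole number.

6934

Age-specific rates per 1,000 for the River Delta: 1.658, 3.286, 10.299, 14.217, 18.183, 33.852.
Expected deaths = Σ (standard pop × age-specific rate ÷ 1,000)
= 98,000×1.658/1,000 + 84,500×3.286/1,000 + 93,800×10.299/1,000 + 95,100×14.217/1,000 + 71,200×18.183/1,000 + 85,100×33.852/1,000
= 162.45 + 277.67 + 966.05 + 1352.07 + 1294.60 + 2880.77 = 6933.61.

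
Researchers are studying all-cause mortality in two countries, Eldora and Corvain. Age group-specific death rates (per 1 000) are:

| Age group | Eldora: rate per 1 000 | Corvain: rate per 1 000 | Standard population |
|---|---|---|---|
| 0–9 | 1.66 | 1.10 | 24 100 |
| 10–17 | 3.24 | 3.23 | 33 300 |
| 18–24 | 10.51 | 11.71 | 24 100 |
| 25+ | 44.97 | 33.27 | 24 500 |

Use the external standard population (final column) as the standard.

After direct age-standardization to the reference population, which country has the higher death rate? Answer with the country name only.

Eldora

Standard total = 106 000; weights = 0.2274, 0.3142, 0.2274, 0.2311.
Eldora: 0.2274×1.66 + 0.3142×3.24 + 0.2274×10.51 + 0.2311×44.97 = 14.1788 per 1 000.
Corvain: 0.2274×1.10 + 0.3142×3.23 + 0.2274×11.71 + 0.2311×33.27 = 11.6169 per 1 000.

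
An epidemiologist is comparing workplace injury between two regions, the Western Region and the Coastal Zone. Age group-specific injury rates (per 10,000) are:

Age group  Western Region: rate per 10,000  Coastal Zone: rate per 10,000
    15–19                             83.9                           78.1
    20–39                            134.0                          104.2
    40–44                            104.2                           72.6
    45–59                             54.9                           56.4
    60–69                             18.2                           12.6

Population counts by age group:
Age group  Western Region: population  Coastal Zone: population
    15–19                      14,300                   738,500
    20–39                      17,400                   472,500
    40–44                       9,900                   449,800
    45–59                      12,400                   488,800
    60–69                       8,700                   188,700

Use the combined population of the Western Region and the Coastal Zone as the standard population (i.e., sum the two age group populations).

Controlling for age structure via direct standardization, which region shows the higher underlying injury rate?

Western Region

Combined standard total = 2,401,000; weights = 0.3135, 0.2040, 0.1915, 0.2087, 0.0822.
The Western Region: 0.3135×83.9 + 0.2040×134.0 + 0.1915×104.2 + 0.2087×54.9 + 0.0822×18.2 = 86.5539 per 10,000.
The Coastal Zone: 0.3135×78.1 + 0.2040×104.2 + 0.1915×72.6 + 0.2087×56.4 + 0.0822×12.6 = 72.4575 per 10,000.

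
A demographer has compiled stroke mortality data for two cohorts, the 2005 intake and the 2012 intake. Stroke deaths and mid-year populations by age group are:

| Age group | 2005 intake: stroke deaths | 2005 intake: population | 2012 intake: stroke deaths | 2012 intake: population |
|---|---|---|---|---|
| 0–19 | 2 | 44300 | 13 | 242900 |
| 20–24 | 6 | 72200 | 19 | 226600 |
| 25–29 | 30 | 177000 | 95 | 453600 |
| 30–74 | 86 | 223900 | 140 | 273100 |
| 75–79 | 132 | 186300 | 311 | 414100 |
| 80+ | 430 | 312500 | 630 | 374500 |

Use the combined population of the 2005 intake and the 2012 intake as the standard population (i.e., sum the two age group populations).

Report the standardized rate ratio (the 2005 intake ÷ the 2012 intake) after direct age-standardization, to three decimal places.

Age-specific rates per 100000 for the 2005 intake: 4.51, 8.31, 16.95, 38.41, 70.85, 137.60.
For the 2012 intake: 5.35, 8.38, 20.94, 51.26, 75.10, 168.22.
Combined standard total = 3001000; weights = 0.0957, 0.0996, 0.2101, 0.1656, 0.2001, 0.2289.
The 2005 intake: 0.0957×4.51 + 0.0996×8.31 + 0.2101×16.95 + 0.1656×38.41 + 0.2001×70.85 + 0.2289×137.60 = 56.8575 per 100000.
The 2012 intake: 0.0957×5.35 + 0.0996×8.38 + 0.2101×20.94 + 0.1656×51.26 + 0.2001×75.10 + 0.2289×168.22 = 67.7738 per 100000.
Ratio = 56.8575 ÷ 67.7738 = 0.83893.

0.839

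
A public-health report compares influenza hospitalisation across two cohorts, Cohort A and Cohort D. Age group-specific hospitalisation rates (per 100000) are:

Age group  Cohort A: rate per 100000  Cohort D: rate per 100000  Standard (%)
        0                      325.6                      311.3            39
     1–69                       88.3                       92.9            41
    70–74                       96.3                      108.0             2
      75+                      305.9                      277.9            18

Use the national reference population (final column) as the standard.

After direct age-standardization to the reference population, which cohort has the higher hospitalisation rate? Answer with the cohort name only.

Cohort A

Standard weights: 0.39, 0.41, 0.02, 0.18.
Cohort A: 0.3900×325.6 + 0.4100×88.3 + 0.0200×96.3 + 0.1800×305.9 = 220.1750 per 100000.
Cohort D: 0.3900×311.3 + 0.4100×92.9 + 0.0200×108.0 + 0.1800×277.9 = 211.6780 per 100000.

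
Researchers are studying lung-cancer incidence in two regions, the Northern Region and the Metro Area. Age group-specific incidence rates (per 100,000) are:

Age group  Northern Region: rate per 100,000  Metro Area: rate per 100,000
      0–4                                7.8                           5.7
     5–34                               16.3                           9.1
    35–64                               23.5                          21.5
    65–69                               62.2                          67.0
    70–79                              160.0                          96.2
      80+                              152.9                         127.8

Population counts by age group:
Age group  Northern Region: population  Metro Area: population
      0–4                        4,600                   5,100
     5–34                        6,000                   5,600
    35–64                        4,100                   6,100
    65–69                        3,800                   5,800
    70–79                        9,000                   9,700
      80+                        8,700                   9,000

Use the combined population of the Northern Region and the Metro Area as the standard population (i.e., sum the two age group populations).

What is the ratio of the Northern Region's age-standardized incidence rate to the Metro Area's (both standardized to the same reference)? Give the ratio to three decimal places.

Combined standard total = 77,500; weights = 0.1252, 0.1497, 0.1316, 0.1239, 0.2413, 0.2284.
The Northern Region: 0.1252×7.8 + 0.1497×16.3 + 0.1316×23.5 + 0.1239×62.2 + 0.2413×160.0 + 0.2284×152.9 = 87.7405 per 100,000.
The Metro Area: 0.1252×5.7 + 0.1497×9.1 + 0.1316×21.5 + 0.1239×67.0 + 0.2413×96.2 + 0.2284×127.8 = 65.6045 per 100,000.
Ratio = 87.7405 ÷ 65.6045 = 1.33742.

1.337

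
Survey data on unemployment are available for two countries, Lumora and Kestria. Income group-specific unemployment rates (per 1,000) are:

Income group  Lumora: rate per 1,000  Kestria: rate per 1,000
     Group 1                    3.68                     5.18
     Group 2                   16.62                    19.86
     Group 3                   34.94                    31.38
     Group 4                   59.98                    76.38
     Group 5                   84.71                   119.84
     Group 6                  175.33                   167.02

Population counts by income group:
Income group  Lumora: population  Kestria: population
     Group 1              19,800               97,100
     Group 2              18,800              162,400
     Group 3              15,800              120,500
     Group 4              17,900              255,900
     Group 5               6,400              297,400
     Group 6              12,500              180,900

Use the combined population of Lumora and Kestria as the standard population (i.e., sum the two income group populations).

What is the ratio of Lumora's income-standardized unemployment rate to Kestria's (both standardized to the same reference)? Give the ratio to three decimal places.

Combined standard total = 1,205,400; weights = 0.0970, 0.1503, 0.1131, 0.2271, 0.2520, 0.1604.
Lumora: 0.0970×3.68 + 0.1503×16.62 + 0.1131×34.94 + 0.2271×59.98 + 0.2520×84.71 + 0.1604×175.33 = 69.9107 per 1,000.
Kestria: 0.0970×5.18 + 0.1503×19.86 + 0.1131×31.38 + 0.2271×76.38 + 0.2520×119.84 + 0.1604×167.02 = 81.3864 per 1,000.
Ratio = 69.9107 ÷ 81.3864 = 0.85900.

0.859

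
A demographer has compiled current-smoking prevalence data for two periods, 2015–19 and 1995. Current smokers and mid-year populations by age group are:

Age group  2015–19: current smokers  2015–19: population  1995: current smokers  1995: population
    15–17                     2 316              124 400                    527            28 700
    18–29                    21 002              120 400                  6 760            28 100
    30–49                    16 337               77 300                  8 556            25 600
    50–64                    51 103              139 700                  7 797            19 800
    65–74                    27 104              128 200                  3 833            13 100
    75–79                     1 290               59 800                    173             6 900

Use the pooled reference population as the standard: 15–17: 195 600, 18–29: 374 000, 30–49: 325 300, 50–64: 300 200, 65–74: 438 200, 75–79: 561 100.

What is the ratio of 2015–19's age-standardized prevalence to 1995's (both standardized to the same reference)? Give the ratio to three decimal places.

0.761

Age-specific rates per 1 000 for 2015–19: 18.617, 174.435, 211.345, 365.805, 211.420, 21.572.
For 1995: 18.362, 240.569, 334.219, 393.788, 292.595, 25.072.
Standard total = 2 194 400; weights = 0.0891, 0.1704, 0.1482, 0.1368, 0.1997, 0.2557.
2015–19: 0.0891×18.617 + 0.1704×174.435 + 0.1482×211.345 + 0.1368×365.805 + 0.1997×211.420 + 0.2557×21.572 = 160.4966 per 1 000.
1995: 0.0891×18.362 + 0.1704×240.569 + 0.1482×334.219 + 0.1368×393.788 + 0.1997×292.595 + 0.2557×25.072 = 210.8934 per 1 000.
Ratio = 160.4966 ÷ 210.8934 = 0.76103.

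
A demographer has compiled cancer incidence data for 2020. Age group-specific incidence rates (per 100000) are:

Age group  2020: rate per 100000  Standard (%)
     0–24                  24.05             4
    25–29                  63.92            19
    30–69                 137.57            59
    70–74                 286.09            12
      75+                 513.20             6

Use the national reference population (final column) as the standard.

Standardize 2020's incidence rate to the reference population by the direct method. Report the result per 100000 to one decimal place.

Standard weights: 0.04, 0.19, 0.59, 0.12, 0.06.
Standardized rate: 0.0400×24.05 + 0.1900×63.92 + 0.5900×137.57 + 0.1200×286.09 + 0.0600×513.20 = 159.3959 per 100000.

159.4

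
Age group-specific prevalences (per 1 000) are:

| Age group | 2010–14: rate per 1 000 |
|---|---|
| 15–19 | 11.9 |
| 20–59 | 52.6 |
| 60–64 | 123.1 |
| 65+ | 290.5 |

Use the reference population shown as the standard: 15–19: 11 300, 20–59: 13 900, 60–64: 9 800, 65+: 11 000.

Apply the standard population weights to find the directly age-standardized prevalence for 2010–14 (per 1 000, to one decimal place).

114.5

Standard total = 46 000; weights = 0.2457, 0.3022, 0.2130, 0.2391.
Standardized rate: 0.2457×11.9 + 0.3022×52.6 + 0.2130×123.1 + 0.2391×290.5 = 114.5107 per 1 000.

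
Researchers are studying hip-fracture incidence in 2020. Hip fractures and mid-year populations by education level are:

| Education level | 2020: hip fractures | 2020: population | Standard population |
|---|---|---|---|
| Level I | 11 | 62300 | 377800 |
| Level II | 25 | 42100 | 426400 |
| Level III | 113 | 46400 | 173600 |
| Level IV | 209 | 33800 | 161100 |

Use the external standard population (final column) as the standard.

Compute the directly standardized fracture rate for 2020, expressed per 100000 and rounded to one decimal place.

152.7

Education-specific rates per 100000 for 2020: 17.66, 59.38, 243.53, 618.34.
Standard total = 1138900; weights = 0.3317, 0.3744, 0.1524, 0.1415.
Standardized rate: 0.3317×17.66 + 0.3744×59.38 + 0.1524×243.53 + 0.1415×618.34 = 152.6771 per 100000.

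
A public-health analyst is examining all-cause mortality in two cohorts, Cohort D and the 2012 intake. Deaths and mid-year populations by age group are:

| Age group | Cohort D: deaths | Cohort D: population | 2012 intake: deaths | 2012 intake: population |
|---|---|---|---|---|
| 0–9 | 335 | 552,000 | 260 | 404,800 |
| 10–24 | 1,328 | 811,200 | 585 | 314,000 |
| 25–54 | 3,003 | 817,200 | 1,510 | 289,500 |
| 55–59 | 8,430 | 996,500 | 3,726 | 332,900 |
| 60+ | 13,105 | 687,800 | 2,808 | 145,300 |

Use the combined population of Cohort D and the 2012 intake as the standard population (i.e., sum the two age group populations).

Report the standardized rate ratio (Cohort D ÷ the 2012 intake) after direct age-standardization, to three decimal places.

0.852

Age-specific rates per 100,000 for Cohort D: 60.69, 163.71, 367.47, 845.96, 1905.35.
For the 2012 intake: 64.23, 186.31, 521.59, 1119.26, 1932.55.
Combined standard total = 5,351,200; weights = 0.1788, 0.2103, 0.2068, 0.2484, 0.1557.
Cohort D: 0.1788×60.69 + 0.2103×163.71 + 0.2068×367.47 + 0.2484×845.96 + 0.1557×1905.35 = 628.0690 per 100,000.
The 2012 intake: 0.1788×64.23 + 0.2103×186.31 + 0.2068×521.59 + 0.2484×1119.26 + 0.1557×1932.55 = 737.4563 per 100,000.
Ratio = 628.0690 ÷ 737.4563 = 0.85167.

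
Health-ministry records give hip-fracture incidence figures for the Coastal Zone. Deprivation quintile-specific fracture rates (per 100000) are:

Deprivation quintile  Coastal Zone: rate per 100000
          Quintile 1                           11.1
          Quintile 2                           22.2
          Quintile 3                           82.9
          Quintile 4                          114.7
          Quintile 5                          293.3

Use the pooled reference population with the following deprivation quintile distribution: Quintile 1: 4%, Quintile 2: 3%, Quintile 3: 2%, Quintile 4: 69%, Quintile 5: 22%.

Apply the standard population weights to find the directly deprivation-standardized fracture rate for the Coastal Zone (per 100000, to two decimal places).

Standard weights: 0.04, 0.03, 0.02, 0.69, 0.22.
Standardized rate: 0.0400×11.1 + 0.0300×22.2 + 0.0200×82.9 + 0.6900×114.7 + 0.2200×293.3 = 146.4370 per 100000.

146.44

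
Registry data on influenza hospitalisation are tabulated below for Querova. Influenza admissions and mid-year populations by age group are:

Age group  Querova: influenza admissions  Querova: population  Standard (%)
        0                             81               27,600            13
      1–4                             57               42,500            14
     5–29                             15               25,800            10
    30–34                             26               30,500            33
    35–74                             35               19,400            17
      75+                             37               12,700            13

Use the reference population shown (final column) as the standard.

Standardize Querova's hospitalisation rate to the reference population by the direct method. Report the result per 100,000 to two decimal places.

159.42

Age-specific rates per 100,000 for Querova: 293.48, 134.12, 58.14, 85.25, 180.41, 291.34.
Standard weights: 0.13, 0.14, 0.10, 0.33, 0.17, 0.13.
Standardized rate: 0.1300×293.48 + 0.1400×134.12 + 0.1000×58.14 + 0.3300×85.25 + 0.1700×180.41 + 0.1300×291.34 = 159.4179 per 100,000.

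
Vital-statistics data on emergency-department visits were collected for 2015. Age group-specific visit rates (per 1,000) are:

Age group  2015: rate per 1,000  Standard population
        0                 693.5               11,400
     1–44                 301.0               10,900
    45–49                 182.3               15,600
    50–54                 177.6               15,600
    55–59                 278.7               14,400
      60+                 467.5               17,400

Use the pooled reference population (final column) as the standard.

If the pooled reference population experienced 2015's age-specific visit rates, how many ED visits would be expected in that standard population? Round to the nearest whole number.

Expected ED visits = Σ (standard pop × age-specific rate ÷ 1,000)
= 11,400×693.5/1,000 + 10,900×301.0/1,000 + 15,600×182.3/1,000 + 15,600×177.6/1,000 + 14,400×278.7/1,000 + 17,400×467.5/1,000
= 7905.90 + 3280.90 + 2843.88 + 2770.56 + 4013.28 + 8134.50 = 28949.02.

28949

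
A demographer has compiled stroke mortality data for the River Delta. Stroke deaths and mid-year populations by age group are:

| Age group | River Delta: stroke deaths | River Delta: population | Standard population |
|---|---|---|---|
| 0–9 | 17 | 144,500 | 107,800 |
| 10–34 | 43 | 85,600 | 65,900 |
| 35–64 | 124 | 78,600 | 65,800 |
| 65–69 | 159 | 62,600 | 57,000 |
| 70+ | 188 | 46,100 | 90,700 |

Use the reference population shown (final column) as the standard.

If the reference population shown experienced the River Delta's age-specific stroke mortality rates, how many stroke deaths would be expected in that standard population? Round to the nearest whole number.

664

Age-specific rates per 100,000 for the River Delta: 11.76, 50.23, 157.76, 253.99, 407.81.
Expected stroke deaths = Σ (standard pop × age-specific rate ÷ 100,000)
= 107,800×11.76/100,000 + 65,900×50.23/100,000 + 65,800×157.76/100,000 + 57,000×253.99/100,000 + 90,700×407.81/100,000
= 12.68 + 33.10 + 103.81 + 144.78 + 369.88 = 664.25.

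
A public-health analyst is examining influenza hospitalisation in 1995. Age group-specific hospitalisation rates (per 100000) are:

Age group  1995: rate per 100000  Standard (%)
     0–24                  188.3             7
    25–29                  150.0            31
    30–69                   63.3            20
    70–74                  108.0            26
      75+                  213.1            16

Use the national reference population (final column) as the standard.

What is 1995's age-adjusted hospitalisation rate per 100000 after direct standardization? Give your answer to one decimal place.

Standard weights: 0.07, 0.31, 0.20, 0.26, 0.16.
Standardized rate: 0.0700×188.3 + 0.3100×150.0 + 0.2000×63.3 + 0.2600×108.0 + 0.1600×213.1 = 134.5170 per 100000.

134.5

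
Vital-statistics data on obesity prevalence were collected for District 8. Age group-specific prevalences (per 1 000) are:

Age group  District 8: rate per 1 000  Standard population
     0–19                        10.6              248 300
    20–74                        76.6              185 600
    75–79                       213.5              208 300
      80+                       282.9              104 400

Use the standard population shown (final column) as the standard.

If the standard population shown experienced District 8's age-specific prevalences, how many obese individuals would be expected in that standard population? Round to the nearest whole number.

Expected obese individuals = Σ (standard pop × age-specific rate ÷ 1 000)
= 248 300×10.6/1 000 + 185 600×76.6/1 000 + 208 300×213.5/1 000 + 104 400×282.9/1 000
= 2631.98 + 14216.96 + 44472.05 + 29534.76 = 90855.75.

90856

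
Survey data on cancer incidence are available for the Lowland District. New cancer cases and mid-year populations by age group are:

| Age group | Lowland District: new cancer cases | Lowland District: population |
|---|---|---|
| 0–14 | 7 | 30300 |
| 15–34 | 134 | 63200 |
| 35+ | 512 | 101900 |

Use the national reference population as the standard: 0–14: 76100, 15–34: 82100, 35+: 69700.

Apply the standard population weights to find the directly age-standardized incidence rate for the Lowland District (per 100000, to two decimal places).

237.76

Age-specific rates per 100000 for the Lowland District: 23.10, 212.03, 502.45.
Standard total = 227900; weights = 0.3339, 0.3602, 0.3058.
Standardized rate: 0.3339×23.10 + 0.3602×212.03 + 0.3058×502.45 = 237.7638 per 100000.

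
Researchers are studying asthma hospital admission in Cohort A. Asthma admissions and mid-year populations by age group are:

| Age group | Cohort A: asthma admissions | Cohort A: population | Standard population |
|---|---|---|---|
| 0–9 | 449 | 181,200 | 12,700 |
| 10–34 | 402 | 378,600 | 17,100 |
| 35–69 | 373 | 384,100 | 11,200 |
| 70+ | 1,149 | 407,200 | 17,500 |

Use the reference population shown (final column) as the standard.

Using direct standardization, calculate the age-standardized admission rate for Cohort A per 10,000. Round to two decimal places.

Age-specific rates per 10,000 for Cohort A: 24.78, 10.62, 9.71, 28.22.
Standard total = 58,500; weights = 0.2171, 0.2923, 0.1915, 0.2991.
Standardized rate: 0.2171×24.78 + 0.2923×10.62 + 0.1915×9.71 + 0.2991×28.22 = 18.7834 per 10,000.

18.78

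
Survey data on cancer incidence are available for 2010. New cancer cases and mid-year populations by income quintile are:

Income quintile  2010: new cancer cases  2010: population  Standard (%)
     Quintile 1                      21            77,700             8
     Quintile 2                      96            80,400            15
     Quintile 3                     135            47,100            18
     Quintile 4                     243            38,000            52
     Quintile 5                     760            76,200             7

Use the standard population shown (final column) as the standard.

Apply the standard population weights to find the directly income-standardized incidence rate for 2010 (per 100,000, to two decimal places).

474.01

Income-specific rates per 100,000 for 2010: 27.03, 119.40, 286.62, 639.47, 997.38.
Standard weights: 0.08, 0.15, 0.18, 0.52, 0.07.
Standardized rate: 0.0800×27.03 + 0.1500×119.40 + 0.1800×286.62 + 0.5200×639.47 + 0.0700×997.38 = 474.0076 per 100,000.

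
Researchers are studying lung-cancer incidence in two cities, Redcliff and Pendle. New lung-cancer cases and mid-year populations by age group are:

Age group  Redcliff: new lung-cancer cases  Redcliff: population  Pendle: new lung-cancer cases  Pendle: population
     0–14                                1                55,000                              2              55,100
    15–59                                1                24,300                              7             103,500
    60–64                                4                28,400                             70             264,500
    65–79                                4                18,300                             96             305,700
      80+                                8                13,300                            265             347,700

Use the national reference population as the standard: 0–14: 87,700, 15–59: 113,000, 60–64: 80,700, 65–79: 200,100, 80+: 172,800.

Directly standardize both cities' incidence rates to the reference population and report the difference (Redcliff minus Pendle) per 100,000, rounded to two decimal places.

Age-specific rates per 100,000 for Redcliff: 1.82, 4.12, 14.08, 21.86, 60.15.
For Pendle: 3.63, 6.76, 26.47, 31.40, 76.22.
Standard total = 654,300; weights = 0.1340, 0.1727, 0.1233, 0.3058, 0.2641.
Redcliff: 0.1340×1.82 + 0.1727×4.12 + 0.1233×14.08 + 0.3058×21.86 + 0.2641×60.15 = 25.2619 per 100,000.
Pendle: 0.1340×3.63 + 0.1727×6.76 + 0.1233×26.47 + 0.3058×31.40 + 0.2641×76.22 = 34.6509 per 100,000.
Difference = 25.2619 − 34.6509 = -9.3890.

-9.39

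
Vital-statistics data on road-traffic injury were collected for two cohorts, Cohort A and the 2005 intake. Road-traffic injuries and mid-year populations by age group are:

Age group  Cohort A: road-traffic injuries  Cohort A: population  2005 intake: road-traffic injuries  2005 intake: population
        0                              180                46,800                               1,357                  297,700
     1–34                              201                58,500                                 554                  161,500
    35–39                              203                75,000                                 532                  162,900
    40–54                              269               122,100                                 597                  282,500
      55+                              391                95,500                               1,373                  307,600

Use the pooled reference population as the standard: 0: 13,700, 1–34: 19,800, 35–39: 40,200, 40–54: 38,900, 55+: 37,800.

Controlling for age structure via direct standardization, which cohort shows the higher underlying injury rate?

Age-specific rates per 100,000 for Cohort A: 384.62, 343.59, 270.67, 220.31, 409.42.
For the 2005 intake: 455.83, 343.03, 326.58, 211.33, 446.36.
Standard total = 150,400; weights = 0.0911, 0.1316, 0.2673, 0.2586, 0.2513.
Cohort A: 0.0911×384.62 + 0.1316×343.59 + 0.2673×270.67 + 0.2586×220.31 + 0.2513×409.42 = 312.4963 per 100,000.
The 2005 intake: 0.0911×455.83 + 0.1316×343.03 + 0.2673×326.58 + 0.2586×211.33 + 0.2513×446.36 = 340.8143 per 100,000.

2005 intake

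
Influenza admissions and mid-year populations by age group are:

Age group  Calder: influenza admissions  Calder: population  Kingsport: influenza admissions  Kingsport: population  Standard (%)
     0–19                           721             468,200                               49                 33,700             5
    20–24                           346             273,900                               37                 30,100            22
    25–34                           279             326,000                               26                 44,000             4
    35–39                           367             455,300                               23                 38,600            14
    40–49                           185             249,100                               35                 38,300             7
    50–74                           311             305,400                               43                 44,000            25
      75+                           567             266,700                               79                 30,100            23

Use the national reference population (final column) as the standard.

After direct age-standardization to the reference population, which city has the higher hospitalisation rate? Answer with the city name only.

Kingsport

Age-specific rates per 100,000 for Calder: 153.99, 126.32, 85.58, 80.61, 74.27, 101.83, 212.60.
For Kingsport: 145.40, 122.92, 59.09, 59.59, 91.38, 97.73, 262.46.
Standard weights: 0.05, 0.22, 0.04, 0.14, 0.07, 0.25, 0.23.
Calder: 0.0500×153.99 + 0.2200×126.32 + 0.0400×85.58 + 0.1400×80.61 + 0.0700×74.27 + 0.2500×101.83 + 0.2300×212.60 = 129.7538 per 100,000.
Kingsport: 0.0500×145.40 + 0.2200×122.92 + 0.0400×59.09 + 0.1400×59.59 + 0.0700×91.38 + 0.2500×97.73 + 0.2300×262.46 = 136.2130 per 100,000.
The crude rates (118.40 vs 112.83) would put Calder higher, but that reflects its age composition; once standardized to a common age structure, Kingsport has the higher underlying rate.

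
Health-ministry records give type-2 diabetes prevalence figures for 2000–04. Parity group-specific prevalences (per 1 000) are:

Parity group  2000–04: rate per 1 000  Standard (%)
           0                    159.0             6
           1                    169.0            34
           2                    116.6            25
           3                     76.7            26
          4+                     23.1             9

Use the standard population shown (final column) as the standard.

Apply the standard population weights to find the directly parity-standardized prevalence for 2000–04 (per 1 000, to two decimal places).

Standard weights: 0.06, 0.34, 0.25, 0.26, 0.09.
Standardized rate: 0.0600×159.0 + 0.3400×169.0 + 0.2500×116.6 + 0.2600×76.7 + 0.0900×23.1 = 118.1710 per 1 000.

118.17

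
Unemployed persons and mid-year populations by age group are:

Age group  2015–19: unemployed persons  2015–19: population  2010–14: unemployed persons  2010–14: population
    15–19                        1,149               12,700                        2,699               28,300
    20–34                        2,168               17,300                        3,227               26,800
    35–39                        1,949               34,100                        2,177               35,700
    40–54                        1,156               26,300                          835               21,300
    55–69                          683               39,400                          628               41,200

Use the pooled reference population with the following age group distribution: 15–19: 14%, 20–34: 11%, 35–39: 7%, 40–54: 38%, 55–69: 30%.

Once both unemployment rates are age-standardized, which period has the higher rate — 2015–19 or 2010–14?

Age-specific rates per 1,000 for 2015–19: 90.472, 125.318, 57.155, 43.954, 17.335.
For 2010–14: 95.371, 120.410, 60.980, 39.202, 15.243.
Standard weights: 0.14, 0.11, 0.07, 0.38, 0.30.
2015–19: 0.1400×90.472 + 0.1100×125.318 + 0.0700×57.155 + 0.3800×43.954 + 0.3000×17.335 = 52.3552 per 1,000.
2010–14: 0.1400×95.371 + 0.1100×120.410 + 0.0700×60.980 + 0.3800×39.202 + 0.3000×15.243 = 50.3352 per 1,000.
The crude rates (54.74 vs 62.40) would put 2010–14 higher, but that reflects its age composition; once standardized to a common age structure, 2015–19 has the higher underlying rate.

2015–19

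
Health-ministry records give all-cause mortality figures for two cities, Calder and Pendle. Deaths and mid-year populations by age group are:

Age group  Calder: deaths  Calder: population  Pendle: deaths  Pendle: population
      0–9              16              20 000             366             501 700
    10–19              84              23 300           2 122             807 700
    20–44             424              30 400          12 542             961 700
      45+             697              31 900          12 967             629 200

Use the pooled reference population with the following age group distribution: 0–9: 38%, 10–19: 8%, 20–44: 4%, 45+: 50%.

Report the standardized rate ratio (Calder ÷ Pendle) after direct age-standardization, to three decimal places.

1.067

Age-specific rates per 1 000 for Calder: 0.800, 3.605, 13.947, 21.850.
For Pendle: 0.730, 2.627, 13.041, 20.609.
Standard weights: 0.38, 0.08, 0.04, 0.50.
Calder: 0.3800×0.800 + 0.0800×3.605 + 0.0400×13.947 + 0.5000×21.850 = 12.0751 per 1 000.
Pendle: 0.3800×0.730 + 0.0800×2.627 + 0.0400×13.041 + 0.5000×20.609 = 11.3134 per 1 000.
Ratio = 12.0751 ÷ 11.3134 = 1.06732.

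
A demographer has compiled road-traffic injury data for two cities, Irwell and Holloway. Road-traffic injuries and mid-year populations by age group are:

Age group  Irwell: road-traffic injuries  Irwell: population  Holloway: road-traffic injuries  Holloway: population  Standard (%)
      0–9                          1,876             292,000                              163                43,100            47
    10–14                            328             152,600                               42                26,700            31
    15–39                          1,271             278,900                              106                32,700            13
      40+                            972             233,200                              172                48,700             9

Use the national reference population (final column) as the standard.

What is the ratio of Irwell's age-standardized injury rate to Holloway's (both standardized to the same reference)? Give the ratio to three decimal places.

1.549

Age-specific rates per 100,000 for Irwell: 642.47, 214.94, 455.72, 416.81.
For Holloway: 378.19, 157.30, 324.16, 353.18.
Standard weights: 0.47, 0.31, 0.13, 0.09.
Irwell: 0.4700×642.47 + 0.3100×214.94 + 0.1300×455.72 + 0.0900×416.81 = 465.3469 per 100,000.
Holloway: 0.4700×378.19 + 0.3100×157.30 + 0.1300×324.16 + 0.0900×353.18 = 300.4406 per 100,000.
Ratio = 465.3469 ÷ 300.4406 = 1.54888.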